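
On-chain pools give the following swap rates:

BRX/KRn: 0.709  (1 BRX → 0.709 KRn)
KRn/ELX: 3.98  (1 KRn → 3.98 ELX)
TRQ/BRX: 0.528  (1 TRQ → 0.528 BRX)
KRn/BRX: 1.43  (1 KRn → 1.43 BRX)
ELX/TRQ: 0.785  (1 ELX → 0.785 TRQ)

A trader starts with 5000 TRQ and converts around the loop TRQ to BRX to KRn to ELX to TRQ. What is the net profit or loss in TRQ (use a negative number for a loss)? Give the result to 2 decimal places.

847.94

5000 TRQ × 0.528 = 2640 BRX
2640 BRX × 0.709 = 1871.76 KRn
1871.76 KRn × 3.98 = 7449.6048 ELX
7449.6048 ELX × 0.785 = 5847.939768 TRQ
Net change: 5847.939768 − 5000 = 847.939768 TRQ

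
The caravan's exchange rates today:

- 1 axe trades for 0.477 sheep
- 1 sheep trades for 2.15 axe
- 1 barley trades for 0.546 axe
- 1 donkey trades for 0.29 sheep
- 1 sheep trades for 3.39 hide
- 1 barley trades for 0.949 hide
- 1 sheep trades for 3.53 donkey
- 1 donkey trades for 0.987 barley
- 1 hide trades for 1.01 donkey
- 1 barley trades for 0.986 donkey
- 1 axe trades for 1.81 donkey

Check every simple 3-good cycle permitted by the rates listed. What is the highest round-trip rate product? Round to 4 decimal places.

donkey→sheep→axe→donkey: 0.29 × 2.15 × 1.81 = 1.12854
donkey→sheep→hide→donkey: 0.29 × 3.39 × 1.01 = 0.99293
barley→axe→donkey→barley: 0.546 × 1.81 × 0.987 = 0.97541
barley→hide→donkey→barley: 0.949 × 1.01 × 0.987 = 0.94603
Maximum is donkey→sheep→axe→donkey at 1.1285; arbitrage exists.

1.1285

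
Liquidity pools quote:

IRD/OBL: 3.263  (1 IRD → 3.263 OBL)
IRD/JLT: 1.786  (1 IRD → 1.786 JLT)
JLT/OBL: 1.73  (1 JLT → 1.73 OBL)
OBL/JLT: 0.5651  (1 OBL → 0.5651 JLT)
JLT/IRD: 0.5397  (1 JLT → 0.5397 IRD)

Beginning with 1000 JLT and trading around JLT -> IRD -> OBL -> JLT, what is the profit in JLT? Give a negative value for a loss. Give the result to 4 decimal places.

1000 JLT × 0.5397 = 539.7 IRD
539.7 IRD × 3.263 = 1761.0411 OBL
1761.0411 OBL × 0.5651 = 995.16432561 JLT
Net change: 995.16432561 − 1000 = -4.83567439 JLT

-4.8357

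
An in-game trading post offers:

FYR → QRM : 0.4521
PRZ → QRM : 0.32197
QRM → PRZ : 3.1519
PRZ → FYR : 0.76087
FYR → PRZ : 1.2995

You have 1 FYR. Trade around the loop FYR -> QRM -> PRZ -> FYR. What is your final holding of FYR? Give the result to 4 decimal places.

1.0842

1 FYR × 0.4521 = 0.4521 QRM
0.4521 QRM × 3.1519 = 1.42497399 PRZ
1.42497399 PRZ × 0.76087 = 1.0842199597713 FYR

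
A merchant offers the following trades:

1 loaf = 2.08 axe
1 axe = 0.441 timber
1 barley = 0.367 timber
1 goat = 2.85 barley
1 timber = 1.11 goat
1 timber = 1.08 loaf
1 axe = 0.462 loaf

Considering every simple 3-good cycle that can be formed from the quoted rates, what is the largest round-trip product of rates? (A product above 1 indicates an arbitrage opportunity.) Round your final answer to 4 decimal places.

1.1610

barley→timber→goat→barley: 0.367 × 1.11 × 2.85 = 1.16100
loaf→axe→timber→loaf: 2.08 × 0.441 × 1.08 = 0.99066
Maximum is barley→timber→goat→barley at 1.1610; arbitrage exists.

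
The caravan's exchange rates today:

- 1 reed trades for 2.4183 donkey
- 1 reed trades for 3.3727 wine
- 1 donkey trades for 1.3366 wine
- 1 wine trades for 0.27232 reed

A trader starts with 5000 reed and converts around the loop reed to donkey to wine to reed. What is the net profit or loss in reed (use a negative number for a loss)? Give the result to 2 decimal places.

-598.90

5000 reed × 2.4183 = 12091.5 donkey
12091.5 donkey × 1.3366 = 16161.4989 wine
16161.4989 wine × 0.27232 = 4401.099380448 reed
Net change: 4401.099380448 − 5000 = -598.900619552 reed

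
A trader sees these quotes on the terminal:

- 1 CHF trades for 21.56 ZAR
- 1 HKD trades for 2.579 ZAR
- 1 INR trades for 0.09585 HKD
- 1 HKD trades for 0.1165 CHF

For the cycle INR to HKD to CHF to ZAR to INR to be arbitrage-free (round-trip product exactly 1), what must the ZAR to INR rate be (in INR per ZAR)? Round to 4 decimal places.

4.1537

Known legs of the cycle: 0.09585 × 0.1165 × 21.56 = 0.240750279
For no arbitrage the full-cycle product must be 1, so the missing rate is 1 / 0.240750279 ≈ 4.153682.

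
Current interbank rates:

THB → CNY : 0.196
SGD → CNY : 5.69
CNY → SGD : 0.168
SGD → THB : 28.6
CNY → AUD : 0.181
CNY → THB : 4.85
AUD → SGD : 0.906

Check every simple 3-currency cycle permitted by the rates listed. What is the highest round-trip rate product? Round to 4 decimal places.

THB→CNY→SGD→THB: 0.196 × 0.168 × 28.6 = 0.94174
AUD→SGD→CNY→AUD: 0.906 × 5.69 × 0.181 = 0.93308
Maximum is THB→CNY→SGD→THB at 0.9417; no arbitrage — every cycle loses value.

0.9417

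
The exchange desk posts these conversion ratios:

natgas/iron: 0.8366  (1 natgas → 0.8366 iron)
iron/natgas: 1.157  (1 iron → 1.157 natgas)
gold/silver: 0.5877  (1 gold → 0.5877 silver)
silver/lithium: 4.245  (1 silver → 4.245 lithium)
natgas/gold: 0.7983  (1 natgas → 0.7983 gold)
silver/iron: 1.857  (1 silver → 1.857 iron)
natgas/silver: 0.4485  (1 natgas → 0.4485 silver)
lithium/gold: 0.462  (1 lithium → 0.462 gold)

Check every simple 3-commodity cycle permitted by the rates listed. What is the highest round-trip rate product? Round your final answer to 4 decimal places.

gold→silver→lithium→gold: 0.5877 × 4.245 × 0.462 = 1.15259
silver→iron→natgas→silver: 1.857 × 1.157 × 0.4485 = 0.96362
Maximum is gold→silver→lithium→gold at 1.1526; arbitrage exists.

1.1526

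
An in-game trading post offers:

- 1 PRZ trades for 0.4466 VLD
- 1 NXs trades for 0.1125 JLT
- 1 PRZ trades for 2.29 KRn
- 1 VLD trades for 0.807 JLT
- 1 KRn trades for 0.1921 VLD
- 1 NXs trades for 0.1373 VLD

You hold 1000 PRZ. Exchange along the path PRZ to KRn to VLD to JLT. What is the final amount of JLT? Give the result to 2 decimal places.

355.01

1000 PRZ × 2.29 = 2290 KRn
2290 KRn × 0.1921 = 439.909 VLD
439.909 VLD × 0.807 = 355.006563 JLT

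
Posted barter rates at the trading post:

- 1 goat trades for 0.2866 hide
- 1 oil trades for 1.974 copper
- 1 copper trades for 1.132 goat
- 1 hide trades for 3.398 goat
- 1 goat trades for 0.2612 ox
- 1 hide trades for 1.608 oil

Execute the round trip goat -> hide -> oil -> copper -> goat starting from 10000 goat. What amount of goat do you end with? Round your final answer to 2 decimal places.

10298.07

10000 goat × 0.2866 = 2866 hide
2866 hide × 1.608 = 4608.528 oil
4608.528 oil × 1.974 = 9097.234272 copper
9097.234272 copper × 1.132 = 10298.069195904 goat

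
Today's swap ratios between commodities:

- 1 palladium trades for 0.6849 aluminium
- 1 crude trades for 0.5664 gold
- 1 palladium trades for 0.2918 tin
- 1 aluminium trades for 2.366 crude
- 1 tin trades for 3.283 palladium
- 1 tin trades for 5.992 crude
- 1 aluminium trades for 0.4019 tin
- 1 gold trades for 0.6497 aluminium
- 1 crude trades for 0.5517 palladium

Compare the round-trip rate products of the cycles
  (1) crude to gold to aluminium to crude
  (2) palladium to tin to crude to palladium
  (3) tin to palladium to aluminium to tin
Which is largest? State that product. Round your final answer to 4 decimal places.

(1) 0.5664 × 0.6497 × 2.366 = 0.87066
(2) 0.2918 × 5.992 × 0.5517 = 0.96463
(3) 3.283 × 0.6849 × 0.4019 = 0.90368
Highest is cycle (2) at 0.9646 (≤1, no arbitrage).

0.9646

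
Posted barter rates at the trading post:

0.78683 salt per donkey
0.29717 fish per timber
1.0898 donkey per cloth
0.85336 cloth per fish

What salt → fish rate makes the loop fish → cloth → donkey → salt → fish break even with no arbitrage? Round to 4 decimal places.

1.3666

Known legs of the cycle: 0.85336 × 1.0898 × 0.78683 = 0.73174539134224
For no arbitrage the full-cycle product must be 1, so the missing rate is 1 / 0.73174539134224 ≈ 1.366596.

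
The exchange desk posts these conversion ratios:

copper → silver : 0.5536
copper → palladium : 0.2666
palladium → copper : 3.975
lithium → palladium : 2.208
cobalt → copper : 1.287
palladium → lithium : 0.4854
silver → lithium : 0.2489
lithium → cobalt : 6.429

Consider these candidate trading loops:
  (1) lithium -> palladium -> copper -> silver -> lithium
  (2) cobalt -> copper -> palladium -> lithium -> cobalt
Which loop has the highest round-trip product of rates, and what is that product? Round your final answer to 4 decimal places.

(1) 2.208 × 3.975 × 0.5536 × 0.2489 = 1.20936
(2) 1.287 × 0.2666 × 0.4854 × 6.429 = 1.07073
Highest is cycle (1) at 1.2094 (>1, arbitrage).

1.2094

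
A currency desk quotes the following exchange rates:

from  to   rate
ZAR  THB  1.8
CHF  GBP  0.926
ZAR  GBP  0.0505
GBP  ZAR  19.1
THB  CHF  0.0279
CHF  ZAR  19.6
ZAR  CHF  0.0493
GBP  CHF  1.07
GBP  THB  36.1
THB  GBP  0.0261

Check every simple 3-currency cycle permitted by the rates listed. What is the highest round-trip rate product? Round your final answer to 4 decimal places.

1.0591

ZAR→GBP→CHF→ZAR: 0.0505 × 1.07 × 19.6 = 1.05909
ZAR→THB→CHF→ZAR: 1.8 × 0.0279 × 19.6 = 0.98431
CHF→GBP→THB→CHF: 0.926 × 36.1 × 0.0279 = 0.93266
ZAR→THB→GBP→ZAR: 1.8 × 0.0261 × 19.1 = 0.89732
ZAR→CHF→GBP→ZAR: 0.0493 × 0.926 × 19.1 = 0.87195
Maximum is ZAR→GBP→CHF→ZAR at 1.0591; arbitrage exists.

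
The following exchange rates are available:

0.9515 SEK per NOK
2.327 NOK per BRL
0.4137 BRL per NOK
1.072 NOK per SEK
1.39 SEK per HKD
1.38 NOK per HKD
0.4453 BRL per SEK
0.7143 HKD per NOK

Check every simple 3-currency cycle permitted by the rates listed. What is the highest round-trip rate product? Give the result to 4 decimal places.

1.0644

HKD→SEK→NOK→HKD: 1.39 × 1.072 × 0.7143 = 1.06436
SEK→BRL→NOK→SEK: 0.4453 × 2.327 × 0.9515 = 0.98596
Maximum is HKD→SEK→NOK→HKD at 1.0644; arbitrage exists.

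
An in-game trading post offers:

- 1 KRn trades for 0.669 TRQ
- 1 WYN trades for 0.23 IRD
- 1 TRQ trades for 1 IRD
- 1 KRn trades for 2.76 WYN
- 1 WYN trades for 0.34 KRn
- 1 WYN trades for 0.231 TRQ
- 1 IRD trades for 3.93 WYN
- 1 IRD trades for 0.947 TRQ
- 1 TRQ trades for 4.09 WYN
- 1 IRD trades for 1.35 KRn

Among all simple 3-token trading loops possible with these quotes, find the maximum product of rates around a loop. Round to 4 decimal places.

KRn→TRQ→WYN→KRn: 0.669 × 4.09 × 0.34 = 0.93031
IRD→WYN→TRQ→IRD: 3.93 × 0.231 × 1 = 0.90783
IRD→KRn→TRQ→IRD: 1.35 × 0.669 × 1 = 0.90315
IRD→TRQ→WYN→IRD: 0.947 × 4.09 × 0.23 = 0.89084
IRD→KRn→WYN→IRD: 1.35 × 2.76 × 0.23 = 0.85698
Maximum is KRn→TRQ→WYN→KRn at 0.9303; no arbitrage — every cycle loses value.

0.9303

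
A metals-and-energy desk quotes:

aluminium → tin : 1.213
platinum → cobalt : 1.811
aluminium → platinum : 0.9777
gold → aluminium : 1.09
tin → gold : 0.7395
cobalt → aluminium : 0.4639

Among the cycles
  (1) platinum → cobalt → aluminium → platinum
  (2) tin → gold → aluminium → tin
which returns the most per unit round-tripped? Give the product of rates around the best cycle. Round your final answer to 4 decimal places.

(1) 1.811 × 0.4639 × 0.9777 = 0.82139
(2) 0.7395 × 1.09 × 1.213 = 0.97774
Highest is cycle (2) at 0.9777 (≤1, no arbitrage).

0.9777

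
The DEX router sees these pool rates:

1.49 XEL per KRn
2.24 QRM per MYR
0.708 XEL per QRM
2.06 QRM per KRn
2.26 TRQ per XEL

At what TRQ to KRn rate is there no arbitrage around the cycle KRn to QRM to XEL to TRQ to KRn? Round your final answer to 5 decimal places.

Known legs of the cycle: 2.06 × 0.708 × 2.26 = 3.2961648
For no arbitrage the full-cycle product must be 1, so the missing rate is 1 / 3.2961648 ≈ 0.3033829.

0.30338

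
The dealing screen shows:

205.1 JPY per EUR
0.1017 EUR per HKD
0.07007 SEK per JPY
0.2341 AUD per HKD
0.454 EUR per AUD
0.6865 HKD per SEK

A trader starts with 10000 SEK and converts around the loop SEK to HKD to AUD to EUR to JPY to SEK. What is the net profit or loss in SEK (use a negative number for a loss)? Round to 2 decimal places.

485.66

10000 SEK × 0.6865 = 6865 HKD
6865 HKD × 0.2341 = 1607.0965 AUD
1607.0965 AUD × 0.454 = 729.621811 EUR
729.621811 EUR × 205.1 = 149645.4334361 JPY
149645.4334361 JPY × 0.07007 = 10485.655520867527 SEK
Net change: 10485.655520867527 − 10000 = 485.655520867527 SEK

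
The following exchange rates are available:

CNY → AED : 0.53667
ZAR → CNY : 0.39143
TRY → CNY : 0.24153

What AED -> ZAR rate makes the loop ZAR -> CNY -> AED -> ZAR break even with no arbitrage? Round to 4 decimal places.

4.7603

Known legs of the cycle: 0.39143 × 0.53667 = 0.2100687381
For no arbitrage the full-cycle product must be 1, so the missing rate is 1 / 0.2100687381 ≈ 4.760347.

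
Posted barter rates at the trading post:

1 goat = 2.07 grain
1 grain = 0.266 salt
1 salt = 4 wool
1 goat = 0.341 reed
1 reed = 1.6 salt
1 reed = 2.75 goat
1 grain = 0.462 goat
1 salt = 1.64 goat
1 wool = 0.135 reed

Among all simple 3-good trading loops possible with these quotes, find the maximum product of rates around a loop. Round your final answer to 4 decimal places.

0.9030

grain→salt→goat→grain: 0.266 × 1.64 × 2.07 = 0.90302
goat→reed→salt→goat: 0.341 × 1.6 × 1.64 = 0.89478
reed→salt→wool→reed: 1.6 × 4 × 0.135 = 0.86400
Maximum is grain→salt→goat→grain at 0.9030; no arbitrage — every cycle loses value.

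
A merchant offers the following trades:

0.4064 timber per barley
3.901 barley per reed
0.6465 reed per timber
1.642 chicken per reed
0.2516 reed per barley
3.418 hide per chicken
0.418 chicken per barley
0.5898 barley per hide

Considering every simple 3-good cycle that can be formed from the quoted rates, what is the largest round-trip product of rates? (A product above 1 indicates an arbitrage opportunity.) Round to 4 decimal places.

1.0249

barley→timber→reed→barley: 0.4064 × 0.6465 × 3.901 = 1.02494
barley→chicken→hide→barley: 0.418 × 3.418 × 0.5898 = 0.84266
Maximum is barley→timber→reed→barley at 1.0249; arbitrage exists.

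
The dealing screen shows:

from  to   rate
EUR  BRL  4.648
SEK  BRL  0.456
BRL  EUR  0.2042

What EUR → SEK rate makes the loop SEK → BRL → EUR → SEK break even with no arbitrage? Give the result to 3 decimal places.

10.739

Known legs of the cycle: 0.456 × 0.2042 = 0.0931152
For no arbitrage the full-cycle product must be 1, so the missing rate is 1 / 0.0931152 ≈ 10.73939.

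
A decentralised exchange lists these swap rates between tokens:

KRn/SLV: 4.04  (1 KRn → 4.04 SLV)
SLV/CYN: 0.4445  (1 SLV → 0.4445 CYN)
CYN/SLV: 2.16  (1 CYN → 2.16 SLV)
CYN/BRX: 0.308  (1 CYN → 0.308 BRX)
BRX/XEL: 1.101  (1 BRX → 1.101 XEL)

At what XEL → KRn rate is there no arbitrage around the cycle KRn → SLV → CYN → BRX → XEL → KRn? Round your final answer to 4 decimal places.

1.6421

Known legs of the cycle: 4.04 × 0.4445 × 0.308 × 1.101 = 0.60896336424
For no arbitrage the full-cycle product must be 1, so the missing rate is 1 / 0.60896336424 ≈ 1.642135.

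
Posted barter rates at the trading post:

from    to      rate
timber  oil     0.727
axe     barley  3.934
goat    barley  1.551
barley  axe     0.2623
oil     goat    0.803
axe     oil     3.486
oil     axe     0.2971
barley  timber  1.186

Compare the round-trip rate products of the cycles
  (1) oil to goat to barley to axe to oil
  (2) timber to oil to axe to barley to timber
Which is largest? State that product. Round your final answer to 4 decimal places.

1.1388

(1) 0.803 × 1.551 × 0.2623 × 3.486 = 1.13881
(2) 0.727 × 0.2971 × 3.934 × 1.186 = 1.00776
Highest is cycle (1) at 1.1388 (>1, arbitrage).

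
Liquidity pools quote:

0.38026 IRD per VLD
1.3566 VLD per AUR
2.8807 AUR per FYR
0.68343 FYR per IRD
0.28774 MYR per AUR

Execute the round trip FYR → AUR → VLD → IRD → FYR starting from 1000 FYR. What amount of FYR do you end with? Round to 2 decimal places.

1000 FYR × 2.8807 = 2880.7 AUR
2880.7 AUR × 1.3566 = 3907.95762 VLD
3907.95762 VLD × 0.38026 = 1486.0399645812 IRD
1486.0399645812 IRD × 0.68343 = 1015.604292993729516 FYR

1015.60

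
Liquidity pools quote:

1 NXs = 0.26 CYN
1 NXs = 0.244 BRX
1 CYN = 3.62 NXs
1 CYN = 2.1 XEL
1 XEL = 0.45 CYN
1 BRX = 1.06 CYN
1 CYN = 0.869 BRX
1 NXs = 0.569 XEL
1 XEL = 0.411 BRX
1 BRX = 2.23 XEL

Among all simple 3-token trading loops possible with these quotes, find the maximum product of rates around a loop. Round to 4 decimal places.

0.9363

CYN→NXs→BRX→CYN: 3.62 × 0.244 × 1.06 = 0.93628
CYN→NXs→XEL→CYN: 3.62 × 0.569 × 0.45 = 0.92690
CYN→XEL→BRX→CYN: 2.1 × 0.411 × 1.06 = 0.91489
CYN→BRX→XEL→CYN: 0.869 × 2.23 × 0.45 = 0.87204
Maximum is CYN→NXs→BRX→CYN at 0.9363; no arbitrage — every cycle loses value.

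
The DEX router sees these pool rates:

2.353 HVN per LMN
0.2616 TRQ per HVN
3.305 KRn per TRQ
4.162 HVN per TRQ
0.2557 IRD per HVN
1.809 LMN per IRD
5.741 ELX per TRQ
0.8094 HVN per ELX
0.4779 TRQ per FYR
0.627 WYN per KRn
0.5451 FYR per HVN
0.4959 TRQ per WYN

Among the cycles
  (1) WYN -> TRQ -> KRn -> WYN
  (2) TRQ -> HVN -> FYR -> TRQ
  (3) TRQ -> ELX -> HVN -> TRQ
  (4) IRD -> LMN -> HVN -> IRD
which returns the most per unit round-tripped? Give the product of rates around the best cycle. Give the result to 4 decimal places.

1.2156

(1) 0.4959 × 3.305 × 0.627 = 1.02762
(2) 4.162 × 0.5451 × 0.4779 = 1.08421
(3) 5.741 × 0.8094 × 0.2616 = 1.21559
(4) 1.809 × 2.353 × 0.2557 = 1.08841
Highest is cycle (3) at 1.2156 (>1, arbitrage).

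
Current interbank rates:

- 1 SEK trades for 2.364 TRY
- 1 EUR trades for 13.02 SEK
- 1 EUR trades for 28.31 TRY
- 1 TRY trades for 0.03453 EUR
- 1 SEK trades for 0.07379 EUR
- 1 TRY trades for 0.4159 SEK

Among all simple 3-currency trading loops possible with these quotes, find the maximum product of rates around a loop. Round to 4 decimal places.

SEK→TRY→EUR→SEK: 2.364 × 0.03453 × 13.02 = 1.06281
SEK→EUR→TRY→SEK: 0.07379 × 28.31 × 0.4159 = 0.86881
Maximum is SEK→TRY→EUR→SEK at 1.0628; arbitrage exists.

1.0628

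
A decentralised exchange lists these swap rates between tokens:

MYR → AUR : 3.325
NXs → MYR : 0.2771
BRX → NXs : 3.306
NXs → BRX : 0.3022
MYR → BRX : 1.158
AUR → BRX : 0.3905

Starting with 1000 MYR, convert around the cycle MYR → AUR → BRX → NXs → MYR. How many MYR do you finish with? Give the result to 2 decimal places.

1189.47

1000 MYR × 3.325 = 3325 AUR
3325 AUR × 0.3905 = 1298.4125 BRX
1298.4125 BRX × 3.306 = 4292.551725 NXs
4292.551725 NXs × 0.2771 = 1189.4660829975 MYR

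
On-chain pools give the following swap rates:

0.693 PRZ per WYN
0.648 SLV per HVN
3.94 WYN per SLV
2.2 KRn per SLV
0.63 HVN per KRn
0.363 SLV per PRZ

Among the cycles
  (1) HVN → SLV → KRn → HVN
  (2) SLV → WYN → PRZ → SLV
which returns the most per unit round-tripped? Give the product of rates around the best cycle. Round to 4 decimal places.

0.9911

(1) 0.648 × 2.2 × 0.63 = 0.89813
(2) 3.94 × 0.693 × 0.363 = 0.99114
Highest is cycle (2) at 0.9911 (≤1, no arbitrage).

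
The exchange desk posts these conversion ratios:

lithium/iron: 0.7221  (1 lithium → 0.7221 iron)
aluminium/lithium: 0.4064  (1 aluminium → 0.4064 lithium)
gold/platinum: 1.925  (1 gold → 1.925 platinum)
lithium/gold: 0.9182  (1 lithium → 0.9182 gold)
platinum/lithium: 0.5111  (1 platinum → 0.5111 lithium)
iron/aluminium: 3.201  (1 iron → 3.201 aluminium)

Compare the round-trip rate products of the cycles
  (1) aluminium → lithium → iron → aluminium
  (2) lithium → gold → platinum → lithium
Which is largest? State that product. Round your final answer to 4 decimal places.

0.9394

(1) 0.4064 × 0.7221 × 3.201 = 0.93937
(2) 0.9182 × 1.925 × 0.5111 = 0.90339
Highest is cycle (1) at 0.9394 (≤1, no arbitrage).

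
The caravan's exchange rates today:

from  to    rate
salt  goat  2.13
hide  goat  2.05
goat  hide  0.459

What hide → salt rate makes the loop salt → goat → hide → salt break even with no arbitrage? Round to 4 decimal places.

Known legs of the cycle: 2.13 × 0.459 = 0.97767
For no arbitrage the full-cycle product must be 1, so the missing rate is 1 / 0.97767 ≈ 1.022840.

1.0228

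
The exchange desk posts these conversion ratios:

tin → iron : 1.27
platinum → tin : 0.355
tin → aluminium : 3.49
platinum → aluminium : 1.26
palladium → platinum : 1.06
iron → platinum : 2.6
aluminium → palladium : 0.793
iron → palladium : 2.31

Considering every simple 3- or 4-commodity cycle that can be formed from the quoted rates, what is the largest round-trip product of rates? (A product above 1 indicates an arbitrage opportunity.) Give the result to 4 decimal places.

platinum→tin→iron→platinum: 0.355 × 1.27 × 2.6 = 1.17221
platinum→tin→iron→palladium→platinum: 0.355 × 1.27 × 2.31 × 1.06 = 1.10395
aluminium→palladium→platinum→aluminium: 0.793 × 1.06 × 1.26 = 1.05913
aluminium→palladium→platinum→tin→aluminium: 0.793 × 1.06 × 0.355 × 3.49 = 1.04144
Maximum is platinum→tin→iron→platinum at 1.1722; arbitrage exists.

1.1722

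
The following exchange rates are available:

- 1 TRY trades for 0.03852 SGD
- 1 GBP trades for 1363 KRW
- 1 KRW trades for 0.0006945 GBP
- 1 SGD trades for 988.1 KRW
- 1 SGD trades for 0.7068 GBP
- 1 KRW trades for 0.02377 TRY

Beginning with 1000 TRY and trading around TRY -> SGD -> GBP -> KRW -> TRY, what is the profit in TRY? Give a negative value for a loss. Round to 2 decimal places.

1000 TRY × 0.03852 = 38.52 SGD
38.52 SGD × 0.7068 = 27.225936 GBP
27.225936 GBP × 1363 = 37108.950768 KRW
37108.950768 KRW × 0.02377 = 882.07975975536 TRY
Net change: 882.07975975536 − 1000 = -117.92024024464 TRY

-117.92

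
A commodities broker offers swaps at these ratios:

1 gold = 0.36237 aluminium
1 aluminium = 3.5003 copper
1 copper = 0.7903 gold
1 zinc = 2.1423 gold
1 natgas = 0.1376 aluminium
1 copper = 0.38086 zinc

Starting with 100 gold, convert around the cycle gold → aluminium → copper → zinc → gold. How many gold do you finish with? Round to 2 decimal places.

103.49

100 gold × 0.36237 = 36.237 aluminium
36.237 aluminium × 3.5003 = 126.8403711 copper
126.8403711 copper × 0.38086 = 48.308423737146 zinc
48.308423737146 zinc × 2.1423 = 103.4911361720878758 gold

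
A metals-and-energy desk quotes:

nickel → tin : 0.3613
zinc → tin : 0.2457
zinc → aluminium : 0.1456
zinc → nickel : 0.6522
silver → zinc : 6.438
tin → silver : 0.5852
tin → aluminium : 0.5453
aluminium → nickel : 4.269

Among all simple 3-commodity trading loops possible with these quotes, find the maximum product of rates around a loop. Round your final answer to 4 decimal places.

0.9257

tin→silver→zinc→tin: 0.5852 × 6.438 × 0.2457 = 0.92568
aluminium→nickel→tin→aluminium: 4.269 × 0.3613 × 0.5453 = 0.84107
Maximum is tin→silver→zinc→tin at 0.9257; no arbitrage — every cycle loses value.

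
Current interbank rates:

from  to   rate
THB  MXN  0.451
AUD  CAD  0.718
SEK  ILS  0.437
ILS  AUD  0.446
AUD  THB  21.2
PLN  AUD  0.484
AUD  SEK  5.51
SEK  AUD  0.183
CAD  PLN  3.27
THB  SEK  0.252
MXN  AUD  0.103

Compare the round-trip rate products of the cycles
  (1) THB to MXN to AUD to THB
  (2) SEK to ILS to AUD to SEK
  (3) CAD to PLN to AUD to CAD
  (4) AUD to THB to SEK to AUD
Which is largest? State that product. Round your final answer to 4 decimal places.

(1) 0.451 × 0.103 × 21.2 = 0.98480
(2) 0.437 × 0.446 × 5.51 = 1.07391
(3) 3.27 × 0.484 × 0.718 = 1.13636
(4) 21.2 × 0.252 × 0.183 = 0.97766
Highest is cycle (3) at 1.1364 (>1, arbitrage).

1.1364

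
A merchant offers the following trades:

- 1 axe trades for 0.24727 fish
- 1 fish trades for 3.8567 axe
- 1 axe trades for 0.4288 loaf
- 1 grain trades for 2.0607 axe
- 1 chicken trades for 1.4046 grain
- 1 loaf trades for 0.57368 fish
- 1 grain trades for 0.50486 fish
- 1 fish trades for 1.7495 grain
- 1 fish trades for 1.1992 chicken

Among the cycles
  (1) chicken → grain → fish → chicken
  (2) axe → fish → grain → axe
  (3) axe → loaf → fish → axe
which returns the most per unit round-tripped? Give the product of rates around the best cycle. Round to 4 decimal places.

(1) 1.4046 × 0.50486 × 1.1992 = 0.85038
(2) 0.24727 × 1.7495 × 2.0607 = 0.89146
(3) 0.4288 × 0.57368 × 3.8567 = 0.94872
Highest is cycle (3) at 0.9487 (≤1, no arbitrage).

0.9487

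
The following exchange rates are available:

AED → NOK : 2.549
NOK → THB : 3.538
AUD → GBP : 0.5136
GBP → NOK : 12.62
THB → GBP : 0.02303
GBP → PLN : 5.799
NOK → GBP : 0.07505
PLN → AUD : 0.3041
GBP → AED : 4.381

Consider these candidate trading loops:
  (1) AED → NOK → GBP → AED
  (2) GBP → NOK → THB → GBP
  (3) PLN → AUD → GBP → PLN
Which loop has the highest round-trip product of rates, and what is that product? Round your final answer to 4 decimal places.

(1) 2.549 × 0.07505 × 4.381 = 0.83810
(2) 12.62 × 3.538 × 0.02303 = 1.02828
(3) 0.3041 × 0.5136 × 5.799 = 0.90572
Highest is cycle (2) at 1.0283 (>1, arbitrage).

1.0283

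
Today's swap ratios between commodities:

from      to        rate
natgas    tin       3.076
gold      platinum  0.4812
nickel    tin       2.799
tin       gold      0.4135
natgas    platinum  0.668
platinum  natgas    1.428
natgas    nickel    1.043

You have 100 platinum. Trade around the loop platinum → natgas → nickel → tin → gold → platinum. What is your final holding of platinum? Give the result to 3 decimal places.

82.950

100 platinum × 1.428 = 142.8 natgas
142.8 natgas × 1.043 = 148.9404 nickel
148.9404 nickel × 2.799 = 416.8841796 tin
416.8841796 tin × 0.4135 = 172.3816082646 gold
172.3816082646 gold × 0.4812 = 82.95002989692552 platinum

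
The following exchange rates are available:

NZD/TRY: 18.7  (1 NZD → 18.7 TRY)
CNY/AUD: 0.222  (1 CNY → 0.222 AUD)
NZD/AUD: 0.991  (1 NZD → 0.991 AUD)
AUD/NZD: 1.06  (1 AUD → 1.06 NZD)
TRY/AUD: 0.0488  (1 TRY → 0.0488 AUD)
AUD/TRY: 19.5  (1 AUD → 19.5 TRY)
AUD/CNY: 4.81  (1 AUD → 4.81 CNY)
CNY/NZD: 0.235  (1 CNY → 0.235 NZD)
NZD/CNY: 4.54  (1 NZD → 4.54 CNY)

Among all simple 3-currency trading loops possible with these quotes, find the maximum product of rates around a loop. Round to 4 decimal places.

1.1202

CNY→NZD→AUD→CNY: 0.235 × 0.991 × 4.81 = 1.12018
CNY→AUD→NZD→CNY: 0.222 × 1.06 × 4.54 = 1.06835
AUD→NZD→TRY→AUD: 1.06 × 18.7 × 0.0488 = 0.96731
Maximum is CNY→NZD→AUD→CNY at 1.1202; arbitrage exists.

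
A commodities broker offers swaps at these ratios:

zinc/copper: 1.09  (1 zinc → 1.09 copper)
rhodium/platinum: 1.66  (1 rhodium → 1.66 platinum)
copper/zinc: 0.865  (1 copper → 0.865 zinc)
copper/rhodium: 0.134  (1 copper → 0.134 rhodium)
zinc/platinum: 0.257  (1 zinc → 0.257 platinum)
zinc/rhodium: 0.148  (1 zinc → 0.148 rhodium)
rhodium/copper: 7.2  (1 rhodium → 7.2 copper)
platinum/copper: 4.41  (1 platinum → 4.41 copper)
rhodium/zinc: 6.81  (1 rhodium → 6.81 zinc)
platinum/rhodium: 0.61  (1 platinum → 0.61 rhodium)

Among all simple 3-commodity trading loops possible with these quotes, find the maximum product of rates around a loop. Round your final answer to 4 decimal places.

1.0676

platinum→rhodium→zinc→platinum: 0.61 × 6.81 × 0.257 = 1.06760
copper→rhodium→zinc→copper: 0.134 × 6.81 × 1.09 = 0.99467
platinum→copper→rhodium→platinum: 4.41 × 0.134 × 1.66 = 0.98096
platinum→copper→zinc→platinum: 4.41 × 0.865 × 0.257 = 0.98037
copper→zinc→rhodium→copper: 0.865 × 0.148 × 7.2 = 0.92174
Maximum is platinum→rhodium→zinc→platinum at 1.0676; arbitrage exists.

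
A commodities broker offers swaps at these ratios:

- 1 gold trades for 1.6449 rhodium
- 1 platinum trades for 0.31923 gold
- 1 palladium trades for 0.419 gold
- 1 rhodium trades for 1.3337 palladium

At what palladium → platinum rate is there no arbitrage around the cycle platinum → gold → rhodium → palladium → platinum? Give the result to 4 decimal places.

1.4279

Known legs of the cycle: 0.31923 × 1.6449 × 1.3337 = 0.7003277731899
For no arbitrage the full-cycle product must be 1, so the missing rate is 1 / 0.7003277731899 ≈ 1.427903.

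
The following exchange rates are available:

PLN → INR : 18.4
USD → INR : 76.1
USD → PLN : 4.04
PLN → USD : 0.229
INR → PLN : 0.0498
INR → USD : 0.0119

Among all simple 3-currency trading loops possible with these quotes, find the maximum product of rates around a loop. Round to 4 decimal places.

0.8846

INR→USD→PLN→INR: 0.0119 × 4.04 × 18.4 = 0.88460
INR→PLN→USD→INR: 0.0498 × 0.229 × 76.1 = 0.86786
Maximum is INR→USD→PLN→INR at 0.8846; no arbitrage — every cycle loses value.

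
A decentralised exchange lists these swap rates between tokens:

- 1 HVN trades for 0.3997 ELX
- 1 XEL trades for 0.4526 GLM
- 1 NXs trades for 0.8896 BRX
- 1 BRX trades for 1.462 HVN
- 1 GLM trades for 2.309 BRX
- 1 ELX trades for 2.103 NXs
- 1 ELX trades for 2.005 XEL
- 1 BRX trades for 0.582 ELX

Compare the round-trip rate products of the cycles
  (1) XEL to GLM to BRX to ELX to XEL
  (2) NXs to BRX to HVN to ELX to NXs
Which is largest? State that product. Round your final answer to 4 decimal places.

1.2195

(1) 0.4526 × 2.309 × 0.582 × 2.005 = 1.21948
(2) 0.8896 × 1.462 × 0.3997 × 2.103 = 1.09324
Highest is cycle (1) at 1.2195 (>1, arbitrage).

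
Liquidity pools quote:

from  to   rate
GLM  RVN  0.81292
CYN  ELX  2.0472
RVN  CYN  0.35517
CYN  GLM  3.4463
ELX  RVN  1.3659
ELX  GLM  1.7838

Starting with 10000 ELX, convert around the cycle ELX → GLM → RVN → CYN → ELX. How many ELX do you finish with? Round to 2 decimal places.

10543.64

10000 ELX × 1.7838 = 17838 GLM
17838 GLM × 0.81292 = 14500.86696 RVN
14500.86696 RVN × 0.35517 = 5150.2729181832 CYN
5150.2729181832 CYN × 2.0472 = 10543.63871810464704 ELX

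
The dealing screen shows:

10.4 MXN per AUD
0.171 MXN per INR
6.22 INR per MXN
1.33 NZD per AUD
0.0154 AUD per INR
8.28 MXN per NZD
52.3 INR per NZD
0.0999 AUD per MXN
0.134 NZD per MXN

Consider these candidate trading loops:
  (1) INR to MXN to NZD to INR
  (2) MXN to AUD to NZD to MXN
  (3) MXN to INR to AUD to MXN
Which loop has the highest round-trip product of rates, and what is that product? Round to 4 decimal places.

(1) 0.171 × 0.134 × 52.3 = 1.19840
(2) 0.0999 × 1.33 × 8.28 = 1.10014
(3) 6.22 × 0.0154 × 10.4 = 0.99620
Highest is cycle (1) at 1.1984 (>1, arbitrage).

1.1984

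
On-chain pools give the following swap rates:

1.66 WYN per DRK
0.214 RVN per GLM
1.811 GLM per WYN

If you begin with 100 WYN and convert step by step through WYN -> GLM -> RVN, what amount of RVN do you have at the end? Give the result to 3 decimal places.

100 WYN × 1.811 = 181.1 GLM
181.1 GLM × 0.214 = 38.7554 RVN

38.755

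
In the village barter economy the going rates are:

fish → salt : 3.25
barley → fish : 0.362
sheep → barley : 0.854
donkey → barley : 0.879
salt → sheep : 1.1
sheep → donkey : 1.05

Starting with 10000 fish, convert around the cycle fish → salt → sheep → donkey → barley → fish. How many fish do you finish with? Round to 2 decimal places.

10000 fish × 3.25 = 32500 salt
32500 salt × 1.1 = 35750 sheep
35750 sheep × 1.05 = 37537.5 donkey
37537.5 donkey × 0.879 = 32995.4625 barley
32995.4625 barley × 0.362 = 11944.357425 fish

11944.36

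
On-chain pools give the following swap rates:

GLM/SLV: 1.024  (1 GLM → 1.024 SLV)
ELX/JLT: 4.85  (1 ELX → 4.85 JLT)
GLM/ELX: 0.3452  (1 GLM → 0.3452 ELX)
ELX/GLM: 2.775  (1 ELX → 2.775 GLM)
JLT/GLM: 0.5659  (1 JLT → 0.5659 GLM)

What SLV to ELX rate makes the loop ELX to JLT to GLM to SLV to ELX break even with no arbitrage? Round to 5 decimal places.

0.35581

Known legs of the cycle: 4.85 × 0.5659 × 1.024 = 2.81048576
For no arbitrage the full-cycle product must be 1, so the missing rate is 1 / 2.81048576 ≈ 0.3558104.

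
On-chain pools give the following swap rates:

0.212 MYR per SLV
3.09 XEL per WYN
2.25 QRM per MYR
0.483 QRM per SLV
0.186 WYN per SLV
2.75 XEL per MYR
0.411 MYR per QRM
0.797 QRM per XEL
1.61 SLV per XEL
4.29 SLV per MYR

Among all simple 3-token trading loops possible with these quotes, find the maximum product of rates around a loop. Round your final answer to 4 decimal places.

0.9386

SLV→MYR→XEL→SLV: 0.212 × 2.75 × 1.61 = 0.93863
SLV→WYN→XEL→SLV: 0.186 × 3.09 × 1.61 = 0.92533
QRM→MYR→XEL→QRM: 0.411 × 2.75 × 0.797 = 0.90081
SLV→QRM→MYR→SLV: 0.483 × 0.411 × 4.29 = 0.85162
Maximum is SLV→MYR→XEL→SLV at 0.9386; no arbitrage — every cycle loses value.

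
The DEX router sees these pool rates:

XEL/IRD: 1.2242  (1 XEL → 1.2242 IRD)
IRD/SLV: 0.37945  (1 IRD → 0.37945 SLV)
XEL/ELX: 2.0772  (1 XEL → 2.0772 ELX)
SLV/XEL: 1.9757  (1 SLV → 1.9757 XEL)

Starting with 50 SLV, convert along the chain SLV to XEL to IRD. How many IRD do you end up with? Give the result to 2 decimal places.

120.93

50 SLV × 1.9757 = 98.785 XEL
98.785 XEL × 1.2242 = 120.932597 IRD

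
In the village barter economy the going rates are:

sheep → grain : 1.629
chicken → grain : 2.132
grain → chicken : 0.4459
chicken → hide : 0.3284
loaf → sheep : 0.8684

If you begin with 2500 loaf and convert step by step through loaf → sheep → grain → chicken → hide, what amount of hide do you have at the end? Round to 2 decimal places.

517.87

2500 loaf × 0.8684 = 2171 sheep
2171 sheep × 1.629 = 3536.559 grain
3536.559 grain × 0.4459 = 1576.9516581 chicken
1576.9516581 chicken × 0.3284 = 517.87092452004 hide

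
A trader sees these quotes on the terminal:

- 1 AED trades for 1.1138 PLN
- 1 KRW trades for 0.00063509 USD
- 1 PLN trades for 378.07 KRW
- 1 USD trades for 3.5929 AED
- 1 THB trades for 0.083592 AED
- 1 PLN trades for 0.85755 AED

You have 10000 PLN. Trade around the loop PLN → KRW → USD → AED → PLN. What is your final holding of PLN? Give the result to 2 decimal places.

10000 PLN × 378.07 = 3780700 KRW
3780700 KRW × 0.00063509 = 2401.084763 USD
2401.084763 USD × 3.5929 = 8626.8574449827 AED
8626.8574449827 AED × 1.1138 = 9608.59382222173126 PLN

9608.59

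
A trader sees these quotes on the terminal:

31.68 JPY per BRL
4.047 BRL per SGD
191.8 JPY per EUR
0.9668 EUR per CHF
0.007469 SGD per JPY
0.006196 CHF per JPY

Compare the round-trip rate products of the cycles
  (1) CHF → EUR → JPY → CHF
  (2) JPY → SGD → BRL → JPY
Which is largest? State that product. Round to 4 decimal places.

(1) 0.9668 × 191.8 × 0.006196 = 1.14894
(2) 0.007469 × 4.047 × 31.68 = 0.95759
Highest is cycle (1) at 1.1489 (>1, arbitrage).

1.1489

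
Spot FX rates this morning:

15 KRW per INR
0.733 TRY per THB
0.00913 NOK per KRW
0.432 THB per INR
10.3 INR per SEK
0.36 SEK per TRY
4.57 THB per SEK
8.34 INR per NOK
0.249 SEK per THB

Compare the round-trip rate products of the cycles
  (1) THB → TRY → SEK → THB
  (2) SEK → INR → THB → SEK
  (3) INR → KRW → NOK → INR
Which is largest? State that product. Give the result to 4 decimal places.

1.2059

(1) 0.733 × 0.36 × 4.57 = 1.20593
(2) 10.3 × 0.432 × 0.249 = 1.10795
(3) 15 × 0.00913 × 8.34 = 1.14216
Highest is cycle (1) at 1.2059 (>1, arbitrage).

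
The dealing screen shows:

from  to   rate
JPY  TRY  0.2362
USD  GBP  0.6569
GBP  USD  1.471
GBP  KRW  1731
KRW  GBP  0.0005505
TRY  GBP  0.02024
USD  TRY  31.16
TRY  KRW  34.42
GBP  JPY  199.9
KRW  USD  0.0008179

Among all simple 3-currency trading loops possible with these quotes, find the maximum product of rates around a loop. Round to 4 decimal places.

0.9557

GBP→JPY→TRY→GBP: 199.9 × 0.2362 × 0.02024 = 0.95566
GBP→KRW→USD→GBP: 1731 × 0.0008179 × 0.6569 = 0.93003
GBP→USD→TRY→GBP: 1.471 × 31.16 × 0.02024 = 0.92773
TRY→KRW→USD→TRY: 34.42 × 0.0008179 × 31.16 = 0.87722
Maximum is GBP→JPY→TRY→GBP at 0.9557; no arbitrage — every cycle loses value.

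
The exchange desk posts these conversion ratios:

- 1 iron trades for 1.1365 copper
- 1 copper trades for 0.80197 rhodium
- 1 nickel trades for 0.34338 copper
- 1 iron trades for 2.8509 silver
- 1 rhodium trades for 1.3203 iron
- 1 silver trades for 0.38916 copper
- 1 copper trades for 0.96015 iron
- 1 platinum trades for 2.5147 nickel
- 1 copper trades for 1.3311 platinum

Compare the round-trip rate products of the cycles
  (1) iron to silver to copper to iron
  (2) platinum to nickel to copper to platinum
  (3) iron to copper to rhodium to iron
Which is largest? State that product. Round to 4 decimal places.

(1) 2.8509 × 0.38916 × 0.96015 = 1.06524
(2) 2.5147 × 0.34338 × 1.3311 = 1.14940
(3) 1.1365 × 0.80197 × 1.3203 = 1.20337
Highest is cycle (3) at 1.2034 (>1, arbitrage).

1.2034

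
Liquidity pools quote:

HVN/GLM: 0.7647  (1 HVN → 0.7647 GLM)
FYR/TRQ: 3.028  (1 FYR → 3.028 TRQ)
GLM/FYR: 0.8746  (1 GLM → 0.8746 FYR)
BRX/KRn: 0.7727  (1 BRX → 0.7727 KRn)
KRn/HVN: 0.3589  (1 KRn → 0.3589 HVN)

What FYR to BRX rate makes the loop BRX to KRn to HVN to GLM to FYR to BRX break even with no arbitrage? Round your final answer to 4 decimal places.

5.3916

Known legs of the cycle: 0.7727 × 0.3589 × 0.7647 × 0.8746 = 0.1854748095358386
For no arbitrage the full-cycle product must be 1, so the missing rate is 1 / 0.1854748095358386 ≈ 5.391568.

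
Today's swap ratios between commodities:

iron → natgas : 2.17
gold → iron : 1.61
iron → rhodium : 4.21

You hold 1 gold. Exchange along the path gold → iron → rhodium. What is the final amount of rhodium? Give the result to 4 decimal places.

1 gold × 1.61 = 1.61 iron
1.61 iron × 4.21 = 6.7781 rhodium

6.7781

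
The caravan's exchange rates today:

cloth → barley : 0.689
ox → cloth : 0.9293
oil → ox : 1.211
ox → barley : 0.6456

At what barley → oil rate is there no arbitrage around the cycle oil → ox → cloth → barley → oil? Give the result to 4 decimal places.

Known legs of the cycle: 1.211 × 0.9293 × 0.689 = 0.7753884047
For no arbitrage the full-cycle product must be 1, so the missing rate is 1 / 0.7753884047 ≈ 1.289676.

1.2897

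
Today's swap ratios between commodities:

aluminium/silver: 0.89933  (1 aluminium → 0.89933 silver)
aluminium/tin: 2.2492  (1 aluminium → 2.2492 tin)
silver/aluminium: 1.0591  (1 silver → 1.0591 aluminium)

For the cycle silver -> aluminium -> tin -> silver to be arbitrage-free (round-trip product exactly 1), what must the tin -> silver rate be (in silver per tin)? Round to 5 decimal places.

Known legs of the cycle: 1.0591 × 2.2492 = 2.38212772
For no arbitrage the full-cycle product must be 1, so the missing rate is 1 / 2.38212772 ≈ 0.4197928.

0.41979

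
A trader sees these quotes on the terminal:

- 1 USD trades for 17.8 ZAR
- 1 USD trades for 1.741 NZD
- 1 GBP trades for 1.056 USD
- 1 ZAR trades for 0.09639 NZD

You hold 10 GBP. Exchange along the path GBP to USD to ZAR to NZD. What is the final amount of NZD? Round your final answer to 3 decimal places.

10 GBP × 1.056 = 10.56 USD
10.56 USD × 17.8 = 187.968 ZAR
187.968 ZAR × 0.09639 = 18.11823552 NZD

18.118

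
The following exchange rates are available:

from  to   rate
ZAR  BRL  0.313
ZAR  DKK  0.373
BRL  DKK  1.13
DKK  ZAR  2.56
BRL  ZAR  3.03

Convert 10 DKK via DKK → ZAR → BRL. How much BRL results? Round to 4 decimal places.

8.0128

10 DKK × 2.56 = 25.6 ZAR
25.6 ZAR × 0.313 = 8.0128 BRL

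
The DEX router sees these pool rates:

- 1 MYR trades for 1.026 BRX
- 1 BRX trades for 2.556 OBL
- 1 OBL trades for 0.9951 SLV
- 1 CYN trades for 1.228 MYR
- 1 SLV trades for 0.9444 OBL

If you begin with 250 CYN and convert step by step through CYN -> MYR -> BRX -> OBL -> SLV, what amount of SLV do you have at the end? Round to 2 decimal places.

801.15

250 CYN × 1.228 = 307 MYR
307 MYR × 1.026 = 314.982 BRX
314.982 BRX × 2.556 = 805.093992 OBL
805.093992 OBL × 0.9951 = 801.1490314392 SLV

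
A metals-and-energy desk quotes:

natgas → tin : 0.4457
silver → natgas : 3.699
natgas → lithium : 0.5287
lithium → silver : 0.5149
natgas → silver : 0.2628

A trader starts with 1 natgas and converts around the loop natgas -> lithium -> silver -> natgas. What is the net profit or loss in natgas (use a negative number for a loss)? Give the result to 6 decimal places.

0.006970

1 natgas × 0.5287 = 0.5287 lithium
0.5287 lithium × 0.5149 = 0.27222763 silver
0.27222763 silver × 3.699 = 1.00697000337 natgas
Net change: 1.00697000337 − 1 = 0.00697000337 natgas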